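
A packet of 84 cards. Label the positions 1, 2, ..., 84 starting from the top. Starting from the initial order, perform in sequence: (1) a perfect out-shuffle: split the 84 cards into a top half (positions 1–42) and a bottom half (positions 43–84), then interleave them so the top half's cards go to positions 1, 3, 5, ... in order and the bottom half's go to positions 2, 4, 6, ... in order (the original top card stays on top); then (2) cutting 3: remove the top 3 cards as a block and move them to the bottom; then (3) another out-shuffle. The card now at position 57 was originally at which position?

58

Undo the operations in reverse order, starting from position 57:
  undo op 3 (out-shuffle, from top half): 57 ← 29
  undo op 2 (cut 3): 29 ← 32
  undo op 1 (out-shuffle, from bottom half): 32 ← 58
So the card at position 57 came from original position 58.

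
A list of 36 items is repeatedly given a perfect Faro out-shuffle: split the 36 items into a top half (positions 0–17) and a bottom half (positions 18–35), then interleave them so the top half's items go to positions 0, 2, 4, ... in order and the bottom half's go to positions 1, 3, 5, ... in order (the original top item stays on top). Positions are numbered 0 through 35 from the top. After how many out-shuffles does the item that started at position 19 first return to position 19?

12

Follow position 19 under repeated out-shuffles:
19 → 3 → 6 → 12 → 24 → 13 → 26 → 17 → 34 → 33 → 31 → 27 → 19
It first returns after 12 out-shuffles.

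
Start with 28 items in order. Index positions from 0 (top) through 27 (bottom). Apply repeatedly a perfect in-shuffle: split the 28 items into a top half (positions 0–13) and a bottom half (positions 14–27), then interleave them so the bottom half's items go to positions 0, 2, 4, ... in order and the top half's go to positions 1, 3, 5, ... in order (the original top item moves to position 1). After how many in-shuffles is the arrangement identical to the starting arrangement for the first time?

The in-shuffle permutes the 28 positions with cycle lengths [28].
Every item is home exactly when every cycle has completed a whole number of laps, i.e. after lcm(28) = 28 in-shuffles.

28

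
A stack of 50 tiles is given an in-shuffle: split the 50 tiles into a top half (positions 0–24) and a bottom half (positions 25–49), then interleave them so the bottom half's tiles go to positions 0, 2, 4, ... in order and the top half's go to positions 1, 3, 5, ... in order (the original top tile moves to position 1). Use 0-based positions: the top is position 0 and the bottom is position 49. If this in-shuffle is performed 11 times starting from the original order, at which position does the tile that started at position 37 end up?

48

Track the tile's position through each in-shuffle:
37 → 24 → 49 → 48 → 46 → 42 → 34 → 18 → 37 → 24 → 49 → 48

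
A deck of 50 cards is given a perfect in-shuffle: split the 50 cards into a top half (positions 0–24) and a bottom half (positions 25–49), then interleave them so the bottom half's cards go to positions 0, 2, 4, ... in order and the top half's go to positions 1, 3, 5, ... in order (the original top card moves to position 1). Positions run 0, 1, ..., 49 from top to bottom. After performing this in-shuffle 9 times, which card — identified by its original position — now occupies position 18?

Work backwards from position 18, undoing one in-shuffle at a time:
18 ← 34 ← 42 ← 46 ← 48 ← 49 ← 24 ← 37 ← 18 ← 34
So the card now at position 18 started at position 34.

34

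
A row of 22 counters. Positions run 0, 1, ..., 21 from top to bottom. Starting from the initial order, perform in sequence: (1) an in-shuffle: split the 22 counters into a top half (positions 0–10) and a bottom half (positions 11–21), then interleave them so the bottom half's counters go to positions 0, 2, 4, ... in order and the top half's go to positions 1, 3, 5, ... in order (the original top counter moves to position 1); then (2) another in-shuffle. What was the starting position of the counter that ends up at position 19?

Undo the operations in reverse order, starting from position 19:
  undo op 2 (in-shuffle, from top half): 19 ← 9
  undo op 1 (in-shuffle, from top half): 9 ← 4
So the counter at position 19 came from original position 4.

4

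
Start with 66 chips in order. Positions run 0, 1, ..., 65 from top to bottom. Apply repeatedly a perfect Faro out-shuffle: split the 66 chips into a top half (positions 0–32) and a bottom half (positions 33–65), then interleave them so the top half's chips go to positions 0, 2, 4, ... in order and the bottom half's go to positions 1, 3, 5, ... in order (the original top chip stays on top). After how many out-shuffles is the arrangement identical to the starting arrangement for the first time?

12

The out-shuffle permutes the 66 positions with cycle lengths [1, 1, 4, 12, 12, 12, 12, 12].
Every chip is home exactly when every cycle has completed a whole number of laps, i.e. after lcm(1, 4, 12) = 12 out-shuffles.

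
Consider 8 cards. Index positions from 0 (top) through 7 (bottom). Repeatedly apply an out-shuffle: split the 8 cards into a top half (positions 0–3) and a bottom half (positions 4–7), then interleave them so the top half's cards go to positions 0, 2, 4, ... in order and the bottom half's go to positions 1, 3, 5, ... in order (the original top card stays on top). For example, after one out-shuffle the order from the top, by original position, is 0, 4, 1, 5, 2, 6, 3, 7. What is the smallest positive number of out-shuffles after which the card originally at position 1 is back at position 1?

3

Follow position 1 under repeated out-shuffles:
1 → 2 → 4 → 1
It first returns after 3 out-shuffles.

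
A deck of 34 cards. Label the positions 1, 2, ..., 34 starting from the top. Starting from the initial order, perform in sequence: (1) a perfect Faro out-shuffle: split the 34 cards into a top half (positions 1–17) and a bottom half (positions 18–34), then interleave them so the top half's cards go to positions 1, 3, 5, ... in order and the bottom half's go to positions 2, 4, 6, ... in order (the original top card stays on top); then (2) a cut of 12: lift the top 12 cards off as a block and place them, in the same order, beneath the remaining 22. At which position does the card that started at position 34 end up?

Track the card from position 34 forward through each operation:
  after op 1 (out-shuffle): 34 → 34
  after op 2 (cut 12): 34 → 22

22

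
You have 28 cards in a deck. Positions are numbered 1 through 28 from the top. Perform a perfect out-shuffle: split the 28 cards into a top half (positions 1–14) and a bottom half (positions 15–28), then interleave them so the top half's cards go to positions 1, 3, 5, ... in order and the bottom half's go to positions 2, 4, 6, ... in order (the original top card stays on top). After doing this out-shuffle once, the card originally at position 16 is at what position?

4

Track the card's position through each out-shuffle:
16 → 4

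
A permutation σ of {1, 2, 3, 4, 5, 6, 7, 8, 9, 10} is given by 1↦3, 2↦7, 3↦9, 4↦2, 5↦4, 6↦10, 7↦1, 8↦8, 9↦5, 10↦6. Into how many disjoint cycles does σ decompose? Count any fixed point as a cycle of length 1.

3

Cycle decomposition: (1 3 9 5 4 2 7) (6 10) (8).
3 cycles.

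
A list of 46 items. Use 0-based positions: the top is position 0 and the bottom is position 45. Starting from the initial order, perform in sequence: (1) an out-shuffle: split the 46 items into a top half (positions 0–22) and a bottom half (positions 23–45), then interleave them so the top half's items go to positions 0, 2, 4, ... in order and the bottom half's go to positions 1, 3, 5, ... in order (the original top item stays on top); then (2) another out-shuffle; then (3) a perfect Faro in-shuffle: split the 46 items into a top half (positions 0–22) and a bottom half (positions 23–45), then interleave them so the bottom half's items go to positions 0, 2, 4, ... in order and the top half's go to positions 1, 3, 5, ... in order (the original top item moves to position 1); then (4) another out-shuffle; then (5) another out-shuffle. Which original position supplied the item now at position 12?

Undo the operations in reverse order, starting from position 12:
  undo op 5 (out-shuffle, from top half): 12 ← 6
  undo op 4 (out-shuffle, from top half): 6 ← 3
  undo op 3 (in-shuffle, from top half): 3 ← 1
  undo op 2 (out-shuffle, from bottom half): 1 ← 23
  undo op 1 (out-shuffle, from bottom half): 23 ← 34
So the item at position 12 came from original position 34.

34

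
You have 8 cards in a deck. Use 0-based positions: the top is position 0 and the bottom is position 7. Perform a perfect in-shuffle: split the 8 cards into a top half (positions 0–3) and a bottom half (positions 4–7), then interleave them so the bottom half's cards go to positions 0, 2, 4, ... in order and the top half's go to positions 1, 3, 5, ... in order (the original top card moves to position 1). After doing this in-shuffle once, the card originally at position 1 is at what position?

3

Track the card's position through each in-shuffle:
1 → 3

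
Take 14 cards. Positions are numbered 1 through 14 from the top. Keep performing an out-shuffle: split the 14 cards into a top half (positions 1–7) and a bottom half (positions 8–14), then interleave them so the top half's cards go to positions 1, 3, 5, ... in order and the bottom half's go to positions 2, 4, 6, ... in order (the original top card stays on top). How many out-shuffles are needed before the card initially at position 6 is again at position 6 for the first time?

Follow position 6 under repeated out-shuffles:
6 → 11 → 8 → 2 → 3 → 5 → 9 → 4 → 7 → 13 → 12 → 10 → 6
It first returns after 12 out-shuffles.

12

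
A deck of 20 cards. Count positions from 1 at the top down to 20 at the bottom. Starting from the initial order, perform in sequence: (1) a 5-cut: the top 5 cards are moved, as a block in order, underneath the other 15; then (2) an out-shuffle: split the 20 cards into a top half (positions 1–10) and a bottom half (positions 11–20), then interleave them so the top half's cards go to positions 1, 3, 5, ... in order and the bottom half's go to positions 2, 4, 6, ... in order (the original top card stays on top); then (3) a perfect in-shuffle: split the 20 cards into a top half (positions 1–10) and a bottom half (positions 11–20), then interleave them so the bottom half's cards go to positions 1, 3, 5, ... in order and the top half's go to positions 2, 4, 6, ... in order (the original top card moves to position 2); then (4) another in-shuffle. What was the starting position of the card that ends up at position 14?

Undo the operations in reverse order, starting from position 14:
  undo op 4 (in-shuffle, from top half): 14 ← 7
  undo op 3 (in-shuffle, from bottom half): 7 ← 14
  undo op 2 (out-shuffle, from bottom half): 14 ← 17
  undo op 1 (cut 5): 17 ← 2
So the card at position 14 came from original position 2.

2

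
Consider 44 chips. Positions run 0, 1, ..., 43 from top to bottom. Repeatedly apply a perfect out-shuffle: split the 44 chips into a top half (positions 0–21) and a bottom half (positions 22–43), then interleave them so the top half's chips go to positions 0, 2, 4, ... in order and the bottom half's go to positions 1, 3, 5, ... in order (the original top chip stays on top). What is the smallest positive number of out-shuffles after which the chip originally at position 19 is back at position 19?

Follow position 19 under repeated out-shuffles:
19 → 38 → 33 → 23 → 3 → 6 → 12 → 24 → 5 → 10 → 20 → 40 → 37 → 31 → 19
It first returns after 14 out-shuffles.

14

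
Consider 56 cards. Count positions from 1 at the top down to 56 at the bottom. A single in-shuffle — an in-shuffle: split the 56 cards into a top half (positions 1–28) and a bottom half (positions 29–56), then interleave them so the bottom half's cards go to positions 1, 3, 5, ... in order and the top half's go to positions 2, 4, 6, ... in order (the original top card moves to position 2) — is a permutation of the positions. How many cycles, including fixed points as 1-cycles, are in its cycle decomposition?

Trace each unvisited position around until it returns:
(1 2 4 8 16 32 ... len 18) (3 6 12 24 48 39 ... len 18) (5 10 20 40 23 46 ... len 18) (19 38)
4 cycles in total.

4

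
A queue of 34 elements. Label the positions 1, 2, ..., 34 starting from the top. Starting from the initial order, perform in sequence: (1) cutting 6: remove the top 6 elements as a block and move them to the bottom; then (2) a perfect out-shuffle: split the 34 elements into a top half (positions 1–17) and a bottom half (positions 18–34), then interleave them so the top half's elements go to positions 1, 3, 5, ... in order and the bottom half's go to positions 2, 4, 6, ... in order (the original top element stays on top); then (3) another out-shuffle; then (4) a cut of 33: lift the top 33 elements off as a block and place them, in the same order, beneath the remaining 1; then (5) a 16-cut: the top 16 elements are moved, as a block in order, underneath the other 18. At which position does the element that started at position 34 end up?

29

Track the element from position 34 forward through each operation:
  after op 1 (cut 6): 34 → 28
  after op 2 (out-shuffle): 28 → 22
  after op 3 (out-shuffle): 22 → 10
  after op 4 (cut 33): 10 → 11
  after op 5 (cut 16): 11 → 29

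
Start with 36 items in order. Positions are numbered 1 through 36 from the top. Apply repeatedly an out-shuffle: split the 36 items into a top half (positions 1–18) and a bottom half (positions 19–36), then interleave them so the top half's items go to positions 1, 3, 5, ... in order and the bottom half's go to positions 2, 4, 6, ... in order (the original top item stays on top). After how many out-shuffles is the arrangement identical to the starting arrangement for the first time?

The out-shuffle permutes the 36 positions with cycle lengths [1, 1, 3, 3, 4, 12, 12].
Every item is home exactly when every cycle has completed a whole number of laps, i.e. after lcm(1, 3, 4, 12) = 12 out-shuffles.

12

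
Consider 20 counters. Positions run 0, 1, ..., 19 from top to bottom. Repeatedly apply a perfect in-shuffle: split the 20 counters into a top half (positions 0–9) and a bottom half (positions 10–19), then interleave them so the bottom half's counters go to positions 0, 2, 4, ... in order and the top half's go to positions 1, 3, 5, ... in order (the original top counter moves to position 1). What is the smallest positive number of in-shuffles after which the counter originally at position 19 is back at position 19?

6

Follow position 19 under repeated in-shuffles:
19 → 18 → 16 → 12 → 4 → 9 → 19
It first returns after 6 in-shuffles.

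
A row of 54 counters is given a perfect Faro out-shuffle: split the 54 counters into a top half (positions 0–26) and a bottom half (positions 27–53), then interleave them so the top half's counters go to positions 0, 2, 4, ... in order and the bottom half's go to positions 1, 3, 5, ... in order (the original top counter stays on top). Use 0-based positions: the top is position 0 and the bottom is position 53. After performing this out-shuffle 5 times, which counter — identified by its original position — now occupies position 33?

Work backwards from position 33, undoing one out-shuffle at a time:
33 ← 43 ← 48 ← 24 ← 12 ← 6
So the counter now at position 33 started at position 6.

6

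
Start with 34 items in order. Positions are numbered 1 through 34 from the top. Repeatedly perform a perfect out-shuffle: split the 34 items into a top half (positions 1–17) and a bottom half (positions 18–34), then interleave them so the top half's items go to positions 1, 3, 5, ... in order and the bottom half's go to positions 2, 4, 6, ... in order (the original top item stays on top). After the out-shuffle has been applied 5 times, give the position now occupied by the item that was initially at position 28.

Track the item's position through each out-shuffle:
28 → 22 → 10 → 19 → 4 → 7

7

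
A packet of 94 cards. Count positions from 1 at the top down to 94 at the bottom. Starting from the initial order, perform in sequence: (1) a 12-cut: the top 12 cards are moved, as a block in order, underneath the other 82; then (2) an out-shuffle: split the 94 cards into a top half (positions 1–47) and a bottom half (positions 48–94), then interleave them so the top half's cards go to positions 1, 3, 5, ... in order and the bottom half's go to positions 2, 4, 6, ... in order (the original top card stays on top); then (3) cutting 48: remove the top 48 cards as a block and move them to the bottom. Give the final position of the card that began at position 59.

Track the card from position 59 forward through each operation:
  after op 1 (cut 12): 59 → 47
  after op 2 (out-shuffle): 47 → 93
  after op 3 (cut 48): 93 → 45

45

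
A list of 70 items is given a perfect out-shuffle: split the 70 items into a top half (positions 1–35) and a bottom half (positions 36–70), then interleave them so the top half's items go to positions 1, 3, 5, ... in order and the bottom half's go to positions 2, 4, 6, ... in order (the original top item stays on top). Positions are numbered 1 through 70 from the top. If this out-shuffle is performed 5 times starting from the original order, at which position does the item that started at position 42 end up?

2

Track the item's position through each out-shuffle:
42 → 14 → 27 → 53 → 36 → 2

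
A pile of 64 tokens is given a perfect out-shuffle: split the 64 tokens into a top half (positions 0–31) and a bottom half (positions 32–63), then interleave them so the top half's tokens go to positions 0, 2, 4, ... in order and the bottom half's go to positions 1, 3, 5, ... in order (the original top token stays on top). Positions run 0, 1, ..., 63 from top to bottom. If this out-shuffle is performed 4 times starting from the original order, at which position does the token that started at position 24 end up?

Track the token's position through each out-shuffle:
24 → 48 → 33 → 3 → 6

6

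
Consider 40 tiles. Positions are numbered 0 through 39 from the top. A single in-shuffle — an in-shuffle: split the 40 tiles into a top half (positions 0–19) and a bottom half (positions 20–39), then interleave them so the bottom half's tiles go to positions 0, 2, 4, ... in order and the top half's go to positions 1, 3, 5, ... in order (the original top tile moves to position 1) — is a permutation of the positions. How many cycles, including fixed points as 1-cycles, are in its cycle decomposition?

Trace each unvisited position around until it returns:
(0 1 3 7 15 31 ... len 20) (2 5 11 23 6 13 ... len 20)
2 cycles in total.

2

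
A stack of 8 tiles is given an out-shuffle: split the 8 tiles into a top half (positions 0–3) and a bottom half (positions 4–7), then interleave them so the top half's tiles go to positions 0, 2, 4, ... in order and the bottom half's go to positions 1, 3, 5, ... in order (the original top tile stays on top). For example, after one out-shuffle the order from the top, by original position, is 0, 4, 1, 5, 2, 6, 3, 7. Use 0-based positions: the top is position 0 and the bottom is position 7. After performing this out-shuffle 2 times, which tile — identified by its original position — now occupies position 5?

3

Work backwards from position 5, undoing one out-shuffle at a time:
5 ← 6 ← 3
So the tile now at position 5 started at position 3.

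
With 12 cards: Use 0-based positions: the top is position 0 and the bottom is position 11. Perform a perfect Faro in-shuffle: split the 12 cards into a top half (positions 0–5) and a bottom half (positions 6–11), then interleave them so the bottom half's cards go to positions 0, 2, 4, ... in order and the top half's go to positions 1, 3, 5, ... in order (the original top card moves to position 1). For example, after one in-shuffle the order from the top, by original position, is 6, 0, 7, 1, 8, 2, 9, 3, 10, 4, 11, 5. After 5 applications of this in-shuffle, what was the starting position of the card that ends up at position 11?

Work backwards from position 11, undoing one in-shuffle at a time:
11 ← 5 ← 2 ← 7 ← 3 ← 1
So the card now at position 11 started at position 1.

1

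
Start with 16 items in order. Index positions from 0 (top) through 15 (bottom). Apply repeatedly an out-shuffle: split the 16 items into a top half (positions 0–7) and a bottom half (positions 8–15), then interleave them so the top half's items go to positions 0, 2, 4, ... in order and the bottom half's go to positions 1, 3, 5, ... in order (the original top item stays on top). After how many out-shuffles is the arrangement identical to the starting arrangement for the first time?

4

The out-shuffle permutes the 16 positions with cycle lengths [1, 1, 2, 4, 4, 4].
Every item is home exactly when every cycle has completed a whole number of laps, i.e. after lcm(1, 2, 4) = 4 out-shuffles.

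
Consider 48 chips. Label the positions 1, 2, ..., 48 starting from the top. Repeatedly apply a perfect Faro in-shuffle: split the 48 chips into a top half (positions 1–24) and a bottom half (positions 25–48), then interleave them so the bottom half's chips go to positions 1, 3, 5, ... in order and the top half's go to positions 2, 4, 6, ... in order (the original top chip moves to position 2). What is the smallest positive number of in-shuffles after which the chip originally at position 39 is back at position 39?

Follow position 39 under repeated in-shuffles:
39 → 29 → 9 → 18 → 36 → 23 → 46 → 43 → ... → 39 (length 21)
It first returns after 21 in-shuffles.

21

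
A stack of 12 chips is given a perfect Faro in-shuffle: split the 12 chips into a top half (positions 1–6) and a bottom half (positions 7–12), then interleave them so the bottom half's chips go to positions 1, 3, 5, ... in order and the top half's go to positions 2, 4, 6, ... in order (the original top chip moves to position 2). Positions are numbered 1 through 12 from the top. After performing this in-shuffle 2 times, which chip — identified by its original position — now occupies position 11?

6

Work backwards from position 11, undoing one in-shuffle at a time:
11 ← 12 ← 6
So the chip now at position 11 started at position 6.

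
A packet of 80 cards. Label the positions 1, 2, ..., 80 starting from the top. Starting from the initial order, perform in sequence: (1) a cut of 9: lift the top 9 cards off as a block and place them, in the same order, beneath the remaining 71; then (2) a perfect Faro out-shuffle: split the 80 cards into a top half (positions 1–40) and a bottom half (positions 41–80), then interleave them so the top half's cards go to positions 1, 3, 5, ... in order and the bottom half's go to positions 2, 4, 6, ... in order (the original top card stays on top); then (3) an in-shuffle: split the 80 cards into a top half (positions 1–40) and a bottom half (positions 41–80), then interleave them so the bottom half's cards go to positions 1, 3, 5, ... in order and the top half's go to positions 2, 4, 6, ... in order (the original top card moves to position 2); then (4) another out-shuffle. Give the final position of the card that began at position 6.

Track the card from position 6 forward through each operation:
  after op 1 (cut 9): 6 → 77
  after op 2 (out-shuffle): 77 → 74
  after op 3 (in-shuffle): 74 → 67
  after op 4 (out-shuffle): 67 → 54

54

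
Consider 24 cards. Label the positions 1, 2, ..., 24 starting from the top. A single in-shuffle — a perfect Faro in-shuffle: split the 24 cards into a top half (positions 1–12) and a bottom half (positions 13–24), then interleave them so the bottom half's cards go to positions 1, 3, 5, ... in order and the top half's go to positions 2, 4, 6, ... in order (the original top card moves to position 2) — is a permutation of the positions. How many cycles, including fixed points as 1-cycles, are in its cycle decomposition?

2

Trace each unvisited position around until it returns:
(1 2 4 8 16 7 ... len 20) (5 10 20 15)
2 cycles in total.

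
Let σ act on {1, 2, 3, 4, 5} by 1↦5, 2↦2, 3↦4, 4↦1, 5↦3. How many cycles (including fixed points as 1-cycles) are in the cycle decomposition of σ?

Cycle decomposition: (1 5 3 4) (2).
2 cycles.

2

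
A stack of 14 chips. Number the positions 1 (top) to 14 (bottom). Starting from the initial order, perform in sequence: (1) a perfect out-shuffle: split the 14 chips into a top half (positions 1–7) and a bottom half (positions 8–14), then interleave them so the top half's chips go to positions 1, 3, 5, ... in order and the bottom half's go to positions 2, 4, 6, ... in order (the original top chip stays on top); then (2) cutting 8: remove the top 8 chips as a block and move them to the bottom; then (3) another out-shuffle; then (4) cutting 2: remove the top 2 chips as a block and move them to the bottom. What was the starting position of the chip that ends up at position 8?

10

Undo the operations in reverse order, starting from position 8:
  undo op 4 (cut 2): 8 ← 10
  undo op 3 (out-shuffle, from bottom half): 10 ← 12
  undo op 2 (cut 8): 12 ← 6
  undo op 1 (out-shuffle, from bottom half): 6 ← 10
So the chip at position 8 came from original position 10.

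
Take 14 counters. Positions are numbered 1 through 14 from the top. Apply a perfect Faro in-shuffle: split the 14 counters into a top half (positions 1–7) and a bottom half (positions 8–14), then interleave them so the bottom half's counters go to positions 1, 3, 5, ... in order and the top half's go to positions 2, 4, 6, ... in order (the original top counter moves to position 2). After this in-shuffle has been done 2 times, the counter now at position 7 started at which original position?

Work backwards from position 7, undoing one in-shuffle at a time:
7 ← 11 ← 13
So the counter now at position 7 started at position 13.

13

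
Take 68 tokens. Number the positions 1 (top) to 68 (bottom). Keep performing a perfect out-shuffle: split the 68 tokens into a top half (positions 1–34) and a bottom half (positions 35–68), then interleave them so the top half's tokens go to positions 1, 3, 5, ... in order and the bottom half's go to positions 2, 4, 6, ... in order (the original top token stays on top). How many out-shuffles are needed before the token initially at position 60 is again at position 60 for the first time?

Follow position 60 under repeated out-shuffles:
60 → 52 → 36 → 4 → 7 → 13 → 25 → 49 → ... → 60 (length 66)
It first returns after 66 out-shuffles.

66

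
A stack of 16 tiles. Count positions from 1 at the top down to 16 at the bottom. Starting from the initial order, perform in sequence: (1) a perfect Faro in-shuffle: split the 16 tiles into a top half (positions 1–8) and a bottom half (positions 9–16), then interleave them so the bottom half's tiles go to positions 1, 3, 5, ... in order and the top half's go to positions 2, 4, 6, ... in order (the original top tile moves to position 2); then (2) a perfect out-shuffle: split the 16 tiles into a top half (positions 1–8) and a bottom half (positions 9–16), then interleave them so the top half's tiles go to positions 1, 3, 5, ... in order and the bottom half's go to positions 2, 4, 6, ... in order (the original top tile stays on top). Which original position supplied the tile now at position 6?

Undo the operations in reverse order, starting from position 6:
  undo op 2 (out-shuffle, from bottom half): 6 ← 11
  undo op 1 (in-shuffle, from bottom half): 11 ← 14
So the tile at position 6 came from original position 14.

14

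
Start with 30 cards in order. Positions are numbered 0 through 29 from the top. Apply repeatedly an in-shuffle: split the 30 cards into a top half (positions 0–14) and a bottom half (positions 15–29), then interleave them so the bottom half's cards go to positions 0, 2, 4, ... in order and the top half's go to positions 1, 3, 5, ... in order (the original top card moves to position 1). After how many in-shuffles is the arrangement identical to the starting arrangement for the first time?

5

The in-shuffle permutes the 30 positions with cycle lengths [5, 5, 5, 5, 5, 5].
Every card is home exactly when every cycle has completed a whole number of laps, i.e. after lcm(5) = 5 in-shuffles.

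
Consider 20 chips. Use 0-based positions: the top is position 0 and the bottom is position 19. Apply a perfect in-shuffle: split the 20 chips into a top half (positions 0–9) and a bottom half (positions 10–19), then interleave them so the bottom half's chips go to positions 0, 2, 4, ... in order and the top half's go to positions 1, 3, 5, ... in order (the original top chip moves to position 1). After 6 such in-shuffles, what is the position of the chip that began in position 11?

11

Track the chip's position through each in-shuffle:
11 → 2 → 5 → 11 → 2 → 5 → 11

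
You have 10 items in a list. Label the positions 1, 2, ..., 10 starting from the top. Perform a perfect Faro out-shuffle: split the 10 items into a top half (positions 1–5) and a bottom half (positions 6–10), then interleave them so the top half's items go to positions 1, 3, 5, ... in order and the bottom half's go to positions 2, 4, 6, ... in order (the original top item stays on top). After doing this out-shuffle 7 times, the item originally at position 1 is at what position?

Position 1 is a fixed point of every out-shuffle, so the item never moves.

1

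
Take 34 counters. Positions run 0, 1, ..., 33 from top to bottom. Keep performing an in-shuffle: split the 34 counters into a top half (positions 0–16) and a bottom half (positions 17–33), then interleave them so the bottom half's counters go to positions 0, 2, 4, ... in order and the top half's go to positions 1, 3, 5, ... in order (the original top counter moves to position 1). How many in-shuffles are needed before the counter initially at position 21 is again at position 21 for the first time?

Follow position 21 under repeated in-shuffles:
21 → 8 → 17 → 0 → 1 → 3 → 7 → 15 → 31 → 28 → 22 → 10 → 21
It first returns after 12 in-shuffles.

12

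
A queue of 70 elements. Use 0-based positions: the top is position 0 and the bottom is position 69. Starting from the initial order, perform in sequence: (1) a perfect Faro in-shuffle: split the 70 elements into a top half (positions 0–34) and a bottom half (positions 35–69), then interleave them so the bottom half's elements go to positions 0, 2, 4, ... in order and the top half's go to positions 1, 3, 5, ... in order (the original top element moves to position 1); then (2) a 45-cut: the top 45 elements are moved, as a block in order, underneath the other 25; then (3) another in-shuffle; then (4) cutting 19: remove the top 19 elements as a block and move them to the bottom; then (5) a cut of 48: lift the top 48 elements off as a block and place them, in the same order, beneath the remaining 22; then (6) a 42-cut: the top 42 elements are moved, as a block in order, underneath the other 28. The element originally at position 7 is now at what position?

41

Track the element from position 7 forward through each operation:
  after op 1 (in-shuffle): 7 → 15
  after op 2 (cut 45): 15 → 40
  after op 3 (in-shuffle): 40 → 10
  after op 4 (cut 19): 10 → 61
  after op 5 (cut 48): 61 → 13
  after op 6 (cut 42): 13 → 41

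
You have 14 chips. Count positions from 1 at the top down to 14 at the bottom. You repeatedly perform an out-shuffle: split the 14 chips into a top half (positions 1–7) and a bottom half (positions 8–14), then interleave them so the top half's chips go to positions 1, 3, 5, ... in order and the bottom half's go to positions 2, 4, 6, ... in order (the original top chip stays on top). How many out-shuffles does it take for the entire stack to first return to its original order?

The out-shuffle permutes the 14 positions with cycle lengths [1, 1, 12].
Every chip is home exactly when every cycle has completed a whole number of laps, i.e. after lcm(1, 12) = 12 out-shuffles.

12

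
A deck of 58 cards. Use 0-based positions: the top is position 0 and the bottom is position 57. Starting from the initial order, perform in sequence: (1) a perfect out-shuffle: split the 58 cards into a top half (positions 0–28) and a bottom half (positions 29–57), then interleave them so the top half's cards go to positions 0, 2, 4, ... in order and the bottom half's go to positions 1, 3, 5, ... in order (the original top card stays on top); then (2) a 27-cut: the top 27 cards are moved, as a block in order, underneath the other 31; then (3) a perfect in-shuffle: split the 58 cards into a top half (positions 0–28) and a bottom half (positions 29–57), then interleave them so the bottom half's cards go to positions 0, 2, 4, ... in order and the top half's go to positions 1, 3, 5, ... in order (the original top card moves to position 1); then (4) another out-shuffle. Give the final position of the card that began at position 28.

Track the card from position 28 forward through each operation:
  after op 1 (out-shuffle): 28 → 56
  after op 2 (cut 27): 56 → 29
  after op 3 (in-shuffle): 29 → 0
  after op 4 (out-shuffle): 0 → 0

0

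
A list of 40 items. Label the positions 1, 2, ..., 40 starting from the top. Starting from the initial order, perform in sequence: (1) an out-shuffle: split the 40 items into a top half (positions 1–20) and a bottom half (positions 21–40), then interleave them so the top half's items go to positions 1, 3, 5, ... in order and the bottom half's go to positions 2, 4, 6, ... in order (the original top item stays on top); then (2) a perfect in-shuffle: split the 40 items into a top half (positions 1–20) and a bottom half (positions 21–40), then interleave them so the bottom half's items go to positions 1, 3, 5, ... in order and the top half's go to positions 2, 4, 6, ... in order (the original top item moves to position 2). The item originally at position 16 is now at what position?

Track the item from position 16 forward through each operation:
  after op 1 (out-shuffle): 16 → 31
  after op 2 (in-shuffle): 31 → 21

21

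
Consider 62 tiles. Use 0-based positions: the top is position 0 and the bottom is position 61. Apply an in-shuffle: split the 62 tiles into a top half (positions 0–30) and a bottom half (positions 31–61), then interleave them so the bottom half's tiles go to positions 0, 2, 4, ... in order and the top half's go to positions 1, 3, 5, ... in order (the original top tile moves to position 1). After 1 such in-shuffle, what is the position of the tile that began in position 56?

50

Track the tile's position through each in-shuffle:
56 → 50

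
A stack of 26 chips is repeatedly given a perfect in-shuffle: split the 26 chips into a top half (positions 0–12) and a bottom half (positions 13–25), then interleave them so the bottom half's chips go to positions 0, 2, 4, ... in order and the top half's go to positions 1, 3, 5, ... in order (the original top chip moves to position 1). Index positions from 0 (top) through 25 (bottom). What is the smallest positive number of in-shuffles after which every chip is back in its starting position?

The in-shuffle permutes the 26 positions with cycle lengths [2, 6, 18].
Every chip is home exactly when every cycle has completed a whole number of laps, i.e. after lcm(2, 6, 18) = 18 in-shuffles.

18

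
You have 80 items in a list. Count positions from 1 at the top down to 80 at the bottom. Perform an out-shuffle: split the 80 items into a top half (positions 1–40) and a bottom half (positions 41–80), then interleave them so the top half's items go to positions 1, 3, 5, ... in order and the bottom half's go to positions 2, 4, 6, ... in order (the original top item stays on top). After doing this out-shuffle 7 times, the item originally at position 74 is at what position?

23

Track the item's position through each out-shuffle:
74 → 68 → 56 → 32 → 63 → 46 → 12 → 23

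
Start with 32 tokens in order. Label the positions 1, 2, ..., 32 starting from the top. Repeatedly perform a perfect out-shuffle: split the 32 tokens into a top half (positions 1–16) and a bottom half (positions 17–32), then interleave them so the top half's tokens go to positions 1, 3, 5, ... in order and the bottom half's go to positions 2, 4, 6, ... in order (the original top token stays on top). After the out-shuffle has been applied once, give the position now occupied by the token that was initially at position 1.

Position 1 is a fixed point of every out-shuffle, so the token never moves.

1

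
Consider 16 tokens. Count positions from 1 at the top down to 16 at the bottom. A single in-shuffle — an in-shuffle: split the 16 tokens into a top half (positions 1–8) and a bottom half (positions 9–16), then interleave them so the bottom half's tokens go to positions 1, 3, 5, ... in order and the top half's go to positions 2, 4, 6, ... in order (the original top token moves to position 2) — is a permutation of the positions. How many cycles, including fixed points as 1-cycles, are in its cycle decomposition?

2

Trace each unvisited position around until it returns:
(1 2 4 8 16 15 13 9) (3 6 12 7 14 11 5 10)
2 cycles in total.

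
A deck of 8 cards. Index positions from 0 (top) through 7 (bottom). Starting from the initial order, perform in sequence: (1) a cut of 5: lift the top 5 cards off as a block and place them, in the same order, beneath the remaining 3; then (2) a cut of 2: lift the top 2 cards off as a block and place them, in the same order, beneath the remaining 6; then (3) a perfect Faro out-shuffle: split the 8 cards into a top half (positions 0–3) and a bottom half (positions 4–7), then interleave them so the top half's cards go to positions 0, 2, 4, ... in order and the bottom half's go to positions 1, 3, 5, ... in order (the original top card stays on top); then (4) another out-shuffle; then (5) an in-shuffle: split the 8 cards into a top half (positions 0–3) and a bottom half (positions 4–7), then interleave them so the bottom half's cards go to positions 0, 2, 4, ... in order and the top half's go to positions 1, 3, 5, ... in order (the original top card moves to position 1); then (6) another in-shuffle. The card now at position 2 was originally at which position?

Undo the operations in reverse order, starting from position 2:
  undo op 6 (in-shuffle, from bottom half): 2 ← 5
  undo op 5 (in-shuffle, from top half): 5 ← 2
  undo op 4 (out-shuffle, from top half): 2 ← 1
  undo op 3 (out-shuffle, from bottom half): 1 ← 4
  undo op 2 (cut 2): 4 ← 6
  undo op 1 (cut 5): 6 ← 3
So the card at position 2 came from original position 3.

3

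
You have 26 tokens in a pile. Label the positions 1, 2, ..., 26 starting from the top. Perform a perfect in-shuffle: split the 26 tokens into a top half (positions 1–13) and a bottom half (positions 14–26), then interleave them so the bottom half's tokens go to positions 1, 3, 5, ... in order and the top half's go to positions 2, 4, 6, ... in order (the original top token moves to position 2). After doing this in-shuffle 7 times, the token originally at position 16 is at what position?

Track the token's position through each in-shuffle:
16 → 5 → 10 → 20 → 13 → 26 → 25 → 23

23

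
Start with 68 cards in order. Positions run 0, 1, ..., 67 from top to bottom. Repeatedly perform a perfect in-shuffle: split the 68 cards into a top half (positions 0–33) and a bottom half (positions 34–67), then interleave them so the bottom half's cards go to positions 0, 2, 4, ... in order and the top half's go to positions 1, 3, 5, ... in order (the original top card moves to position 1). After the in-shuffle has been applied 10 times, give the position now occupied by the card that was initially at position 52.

Track the card's position through each in-shuffle:
52 → 36 → 4 → 9 → 19 → 39 → 10 → 21 → 43 → 18 → 37

37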